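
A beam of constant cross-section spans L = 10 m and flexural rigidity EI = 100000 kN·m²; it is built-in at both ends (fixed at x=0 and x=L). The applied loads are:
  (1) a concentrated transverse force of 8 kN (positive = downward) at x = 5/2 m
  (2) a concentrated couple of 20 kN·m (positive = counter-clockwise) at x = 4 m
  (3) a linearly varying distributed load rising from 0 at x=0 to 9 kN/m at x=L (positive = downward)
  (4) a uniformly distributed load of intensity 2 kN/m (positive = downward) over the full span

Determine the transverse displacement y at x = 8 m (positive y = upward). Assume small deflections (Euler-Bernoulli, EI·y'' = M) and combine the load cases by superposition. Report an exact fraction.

y(8) = -2159/3000000 m

Load 1 — point force P=8 kN at a=5/2 m (b=L-a=15/2):
  y_1 = -Pa²(L-x)²(3bL-(3b+a)(L-x))/(6L³EI)  [x>a] = -8·(5/2)²·(10-8)²·(3·(15/2)·10-(3·(15/2)+(5/2))·(10-8))/(6·10³·100000) = -7/120000 m
Load 2 — applied couple M₀=20 kN·m at a=4 m (b=L-a=6):
  y_2 = (R_Ax³/6 - M_Ax²/2 - M₀(x-a)²/2)/EI  [x>a] with R_A=72/25, M_A=12/5 = ((72/25)·8³/6 - (12/5)·8²/2 - 20·(8-4)²/2)/100000 = 7/78125 m
Load 3 — triangular load w₀=9 kN/m (0→w₀ over full span):
  y_3 = -w₀x²(L-x)²(x+2L)/(120LEI) = -9·8²·(10-8)²·(8+2·10)/(120·10·100000) = -42/78125 m
Load 4 — uniform load w=2 kN/m over full span:
  y_4 = -wx²(L-x)²/(24EI) = -2·8²·(10-8)²/(24·100000) = -2/9375 m
Superposition: y = Σ y_i = -2159/3000000 m ≈ -0.000720 m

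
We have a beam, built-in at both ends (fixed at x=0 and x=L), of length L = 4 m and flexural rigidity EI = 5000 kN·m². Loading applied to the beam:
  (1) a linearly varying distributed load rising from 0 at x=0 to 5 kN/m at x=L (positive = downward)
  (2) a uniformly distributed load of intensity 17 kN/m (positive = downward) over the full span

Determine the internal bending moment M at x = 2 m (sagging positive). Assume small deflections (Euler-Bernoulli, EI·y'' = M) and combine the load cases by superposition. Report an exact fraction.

M(2) = 13 kN·m

Load 1 — triangular load w₀=5 kN/m (0→w₀ over full span):
  M_1 = 3w₀Lx/20 - w₀L²/30 - w₀x³/(6L) = 3·5·4·2/20 - 5·4²/30 - 5·2³/(6·4) = 5/3 kN·m
Load 2 — uniform load w=17 kN/m over full span:
  M_2 = wLx/2 - wL²/12 - wx²/2 = 17·4·2/2 - 17·4²/12 - 17·2²/2 = 34/3 kN·m
Superposition: M = Σ M_i = 13 kN·m ≈ 13.000000 kN·m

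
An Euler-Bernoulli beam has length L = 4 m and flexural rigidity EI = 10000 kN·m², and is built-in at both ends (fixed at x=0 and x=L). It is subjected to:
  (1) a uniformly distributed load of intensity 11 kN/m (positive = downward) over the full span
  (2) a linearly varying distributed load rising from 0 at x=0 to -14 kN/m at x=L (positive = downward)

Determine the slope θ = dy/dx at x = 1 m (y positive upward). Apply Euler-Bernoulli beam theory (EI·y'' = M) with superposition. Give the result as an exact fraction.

Load 1 — uniform load w=11 kN/m over full span:
  θ_1 = -wx(L-x)(L-2x)/(12EI) = -11·1·(4-1)·(4-2·1)/(12·10000) = -11/20000 rad
Load 2 — triangular load w₀=-14 kN/m (0→w₀ over full span):
  θ_2 = -w₀(2x(L-x)(L-2x)(x+2L)+x²(L-x)²)/(120LEI) = -(-14)·(2·1·(4-1)·(4-2·1)·(1+2·4)+1²·(4-1)²)/(120·4·10000) = 273/800000 rad
Superposition: θ = Σ θ_i = -167/800000 rad ≈ -0.000209 rad

θ(1) = -167/800000 rad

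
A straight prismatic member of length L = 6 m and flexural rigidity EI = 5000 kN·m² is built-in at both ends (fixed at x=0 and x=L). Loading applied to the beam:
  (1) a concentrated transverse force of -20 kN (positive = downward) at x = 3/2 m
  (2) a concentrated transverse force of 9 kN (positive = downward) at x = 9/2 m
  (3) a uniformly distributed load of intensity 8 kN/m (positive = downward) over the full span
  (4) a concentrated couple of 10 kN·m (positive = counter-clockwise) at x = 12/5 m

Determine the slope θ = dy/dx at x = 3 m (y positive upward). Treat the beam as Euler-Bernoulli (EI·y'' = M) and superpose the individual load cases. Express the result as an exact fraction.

Load 1 — point force P=-20 kN at a=3/2 m (b=L-a=9/2):
  θ_1 = Pa²(L-x)(2bL-(3b+a)(L-x))/(2L³EI)  [x>a] = (-20)·(3/2)²·(6-3)·(2·(9/2)·6-(3·(9/2)+(3/2))·(6-3))/(2·6³·5000) = -9/16000 rad
Load 2 — point force P=9 kN at a=9/2 m (b=L-a=3/2):
  θ_2 = -Pb²x(2aL-(3a+b)x)/(2L³EI)  [x≤a] = -9·(3/2)²·3·(2·(9/2)·6-(3·(9/2)+(3/2))·3)/(2·6³·5000) = -81/320000 rad
Load 3 — uniform load w=8 kN/m over full span:
  θ_3 = -wx(L-x)(L-2x)/(12EI) = -8·3·(6-3)·(6-2·3)/(12·5000) = 0 rad
Load 4 — applied couple M₀=10 kN·m at a=12/5 m (b=L-a=18/5):
  θ_4 = (R_Ax²/2 - M_Ax - M₀(x-a))/EI  [x>a] with R_A=12/5, M_A=6/5 = ((12/5)·3²/2 - (6/5)·3 - 10·(3-(12/5)))/5000 = 3/12500 rad
Superposition: θ = Σ θ_i = -921/1600000 rad ≈ -0.000576 rad

θ(3) = -921/1600000 rad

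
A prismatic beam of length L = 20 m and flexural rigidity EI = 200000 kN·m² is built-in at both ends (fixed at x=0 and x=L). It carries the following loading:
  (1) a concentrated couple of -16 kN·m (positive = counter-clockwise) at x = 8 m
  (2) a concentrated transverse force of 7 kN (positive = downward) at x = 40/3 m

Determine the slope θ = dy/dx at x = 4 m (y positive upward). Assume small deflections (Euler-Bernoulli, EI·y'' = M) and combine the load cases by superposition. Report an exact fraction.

θ(4) = -12023/84375000 rad

Load 1 — applied couple M₀=-16 kN·m at a=8 m (b=L-a=12):
  θ_1 = (R_Ax²/2 - M_Ax)/EI  [x≤a] with R_A=-144/125, M_A=-48/25 = ((-144/125)·4²/2 - (-48/25)·4)/200000 = -3/390625 rad
Load 2 — point force P=7 kN at a=40/3 m (b=L-a=20/3):
  θ_2 = -Pb²x(2aL-(3a+b)x)/(2L³EI)  [x≤a] = -7·(20/3)²·4·(2·(40/3)·20-(3·(40/3)+(20/3))·4)/(2·20³·200000) = -91/675000 rad
Superposition: θ = Σ θ_i = -12023/84375000 rad ≈ -0.000142 rad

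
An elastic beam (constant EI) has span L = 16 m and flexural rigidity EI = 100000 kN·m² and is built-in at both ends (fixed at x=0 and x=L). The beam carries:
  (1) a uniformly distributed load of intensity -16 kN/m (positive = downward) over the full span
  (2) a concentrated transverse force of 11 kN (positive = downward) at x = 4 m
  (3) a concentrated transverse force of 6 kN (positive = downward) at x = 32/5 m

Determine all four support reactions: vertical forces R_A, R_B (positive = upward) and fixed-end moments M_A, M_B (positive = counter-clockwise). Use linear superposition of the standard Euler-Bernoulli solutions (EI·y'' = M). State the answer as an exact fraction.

R_A = -459323/4000 kN, M_A = -454139/1500 kN·m, R_B = -496677/4000 kN, M_B = 485801/1500 kN·m

Load 1 — uniform load w=-16 kN/m over full span:
  R_A = wL/2 = (-16)·16/2 = -128 kN
  M_A = wL²/12 = (-16)·16²/12 = -1024/3 kN·m
  R_B = wL/2 = (-16)·16/2 = -128 kN
  M_B = -wL²/12 = -(-16)·16²/12 = 1024/3 kN·m
Load 2 — point force P=11 kN at a=4 m (b=L-a=12):
  R_A = Pb²(3a+b)/L³ = 11·12²·(3·4+12)/16³ = 297/32 kN
  M_A = Pab²/L² = 11·4·12²/16² = 99/4 kN·m
  R_B = Pa²(a+3b)/L³ = 11·4²·(4+3·12)/16³ = 55/32 kN
  M_B = -Pa²b/L² = -11·4²·12/16² = -33/4 kN·m
Load 3 — point force P=6 kN at a=32/5 m (b=L-a=48/5):
  R_A = Pb²(3a+b)/L³ = 6·(48/5)²·(3·(32/5)+(48/5))/16³ = 486/125 kN
  M_A = Pab²/L² = 6·(32/5)·(48/5)²/16² = 1728/125 kN·m
  R_B = Pa²(a+3b)/L³ = 6·(32/5)²·((32/5)+3·(48/5))/16³ = 264/125 kN
  M_B = -Pa²b/L² = -6·(32/5)²·(48/5)/16² = -1152/125 kN·m
Superposition: R_A = -459323/4000 kN, M_A = -454139/1500 kN·m, R_B = -496677/4000 kN, M_B = 485801/1500 kN·m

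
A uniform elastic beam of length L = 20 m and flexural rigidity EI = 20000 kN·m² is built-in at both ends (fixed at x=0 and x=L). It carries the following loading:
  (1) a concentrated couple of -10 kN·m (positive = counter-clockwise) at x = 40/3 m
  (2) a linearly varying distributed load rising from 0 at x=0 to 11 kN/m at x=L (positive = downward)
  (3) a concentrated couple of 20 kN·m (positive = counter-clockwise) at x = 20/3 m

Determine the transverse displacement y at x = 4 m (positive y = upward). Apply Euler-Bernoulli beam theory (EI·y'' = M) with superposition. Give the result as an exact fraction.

Load 1 — applied couple M₀=-10 kN·m at a=40/3 m (b=L-a=20/3):
  y_1 = (R_Ax³/6 - M_Ax²/2)/EI  [x≤a] with R_A=-2/3, M_A=-10/3 = ((-2/3)·4³/6 - (-10/3)·4²/2)/20000 = 11/11250 m
Load 2 — triangular load w₀=11 kN/m (0→w₀ over full span):
  y_2 = -w₀x²(L-x)²(x+2L)/(120LEI) = -11·4²·(20-4)²·(4+2·20)/(120·20·20000) = -1936/46875 m
Load 3 — applied couple M₀=20 kN·m at a=20/3 m (b=L-a=40/3):
  y_3 = (R_Ax³/6 - M_Ax²/2)/EI  [x≤a] with R_A=4/3, M_A=0 = ((4/3)·4³/6 - 0·4²/2)/20000 = 4/5625 m
Superposition: y = Σ y_i = -11141/281250 m ≈ -0.039612 m

y(4) = -11141/281250 m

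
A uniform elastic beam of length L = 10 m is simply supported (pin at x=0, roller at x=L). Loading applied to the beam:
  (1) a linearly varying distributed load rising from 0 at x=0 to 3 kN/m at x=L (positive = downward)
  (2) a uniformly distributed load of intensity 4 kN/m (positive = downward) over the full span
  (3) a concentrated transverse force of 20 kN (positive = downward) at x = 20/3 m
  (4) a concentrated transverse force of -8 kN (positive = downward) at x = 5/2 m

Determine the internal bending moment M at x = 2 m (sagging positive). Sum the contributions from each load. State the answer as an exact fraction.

M(2) = 644/15 kN·m

Load 1 — triangular load w₀=3 kN/m (0→w₀ over full span):
  M_1 = w₀Lx/6 - w₀x³/(6L) = 3·10·2/6 - 3·2³/(6·10) = 48/5 kN·m
Load 2 — uniform load w=4 kN/m over full span:
  M_2 = wx(L-x)/2 = 4·2·(10-2)/2 = 32 kN·m
Load 3 — point force P=20 kN at a=20/3 m (b=L-a=10/3):
  M_3 = Pbx/L  [x≤a] = 20·(10/3)·2/10 = 40/3 kN·m
Load 4 — point force P=-8 kN at a=5/2 m (b=L-a=15/2):
  M_4 = Pbx/L  [x≤a] = (-8)·(15/2)·2/10 = -12 kN·m
Superposition: M = Σ M_i = 644/15 kN·m ≈ 42.933333 kN·m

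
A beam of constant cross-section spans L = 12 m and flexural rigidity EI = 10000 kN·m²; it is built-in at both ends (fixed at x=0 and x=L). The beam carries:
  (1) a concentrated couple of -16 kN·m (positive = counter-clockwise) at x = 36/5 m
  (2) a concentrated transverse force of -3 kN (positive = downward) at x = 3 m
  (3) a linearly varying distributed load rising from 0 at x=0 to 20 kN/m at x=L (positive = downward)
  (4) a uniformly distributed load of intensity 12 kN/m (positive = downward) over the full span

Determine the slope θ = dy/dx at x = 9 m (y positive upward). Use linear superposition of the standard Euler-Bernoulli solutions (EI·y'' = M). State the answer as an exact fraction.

θ(9) = 471267/16000000 rad

Load 1 — applied couple M₀=-16 kN·m at a=36/5 m (b=L-a=24/5):
  θ_1 = (R_Ax²/2 - M_Ax - M₀(x-a))/EI  [x>a] with R_A=-48/25, M_A=-128/25 = ((-48/25)·9²/2 - (-128/25)·9 - (-16)·(9-(36/5)))/10000 = -9/31250 rad
Load 2 — point force P=-3 kN at a=3 m (b=L-a=9):
  θ_2 = Pa²(L-x)(2bL-(3b+a)(L-x))/(2L³EI)  [x>a] = (-3)·3²·(12-9)·(2·9·12-(3·9+3)·(12-9))/(2·12³·10000) = -189/640000 rad
Load 3 — triangular load w₀=20 kN/m (0→w₀ over full span):
  θ_3 = -w₀(2x(L-x)(L-2x)(x+2L)+x²(L-x)²)/(120LEI) = -20·(2·9·(12-9)·(12-2·9)·(9+2·12)+9²·(12-9)²)/(120·12·10000) = 1107/80000 rad
Load 4 — uniform load w=12 kN/m over full span:
  θ_4 = -wx(L-x)(L-2x)/(12EI) = -12·9·(12-9)·(12-2·9)/(12·10000) = 81/5000 rad
Superposition: θ = Σ θ_i = 471267/16000000 rad ≈ 0.029454 rad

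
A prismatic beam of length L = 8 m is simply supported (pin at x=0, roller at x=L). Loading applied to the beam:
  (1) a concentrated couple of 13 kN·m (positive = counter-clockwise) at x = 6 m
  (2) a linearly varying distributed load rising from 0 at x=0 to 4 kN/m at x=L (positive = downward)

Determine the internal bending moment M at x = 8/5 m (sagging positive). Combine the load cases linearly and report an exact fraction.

M(8/5) = 1349/125 kN·m

Load 1 — applied couple M₀=13 kN·m at a=6 m (b=L-a=2):
  M_1 = M₀x/L  [x≤a] = 13·(8/5)/8 = 13/5 kN·m
Load 2 — triangular load w₀=4 kN/m (0→w₀ over full span):
  M_2 = w₀Lx/6 - w₀x³/(6L) = 4·8·(8/5)/6 - 4·(8/5)³/(6·8) = 1024/125 kN·m
Superposition: M = Σ M_i = 1349/125 kN·m ≈ 10.792000 kN·m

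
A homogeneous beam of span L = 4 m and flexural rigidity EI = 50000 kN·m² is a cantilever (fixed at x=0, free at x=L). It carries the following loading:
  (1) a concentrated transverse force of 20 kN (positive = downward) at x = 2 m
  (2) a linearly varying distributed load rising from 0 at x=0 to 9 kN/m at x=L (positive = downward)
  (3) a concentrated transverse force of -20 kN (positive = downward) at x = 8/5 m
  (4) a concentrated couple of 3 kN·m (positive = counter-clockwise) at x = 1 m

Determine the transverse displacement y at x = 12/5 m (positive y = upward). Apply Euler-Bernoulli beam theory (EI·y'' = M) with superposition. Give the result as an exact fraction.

Load 1 — point force P=20 kN at a=2 m (b=L-a=2):
  y_1 = -Pa²(3x-a)/(6EI)  [x>a] = -20·2²·(3·(12/5)-2)/(6·50000) = -13/9375 m
Load 2 — triangular load w₀=9 kN/m (0→w₀ over full span):
  y_2 = (w₀Lx³/12-w₀L²x²/6-w₀x⁵/(120L))/EI = (9·4·(12/5)³/12-9·4²·(12/5)²/6-9·(12/5)⁵/(120·4))/50000 = -95958/48828125 m
Load 3 — point force P=-20 kN at a=8/5 m (b=L-a=12/5):
  y_3 = -Pa²(3x-a)/(6EI)  [x>a] = -(-20)·(8/5)²·(3·(12/5)-(8/5))/(6·50000) = 224/234375 m
Load 4 — applied couple M₀=3 kN·m at a=1 m (b=L-a=3):
  y_4 = M₀a(2x-a)/(2EI)  [x>a] = 3·1·(2·(12/5)-1)/(2·50000) = 57/500000 m
Superposition: y = Σ y_i = -10697593/4687500000 m ≈ -0.002282 m

y(12/5) = -10697593/4687500000 m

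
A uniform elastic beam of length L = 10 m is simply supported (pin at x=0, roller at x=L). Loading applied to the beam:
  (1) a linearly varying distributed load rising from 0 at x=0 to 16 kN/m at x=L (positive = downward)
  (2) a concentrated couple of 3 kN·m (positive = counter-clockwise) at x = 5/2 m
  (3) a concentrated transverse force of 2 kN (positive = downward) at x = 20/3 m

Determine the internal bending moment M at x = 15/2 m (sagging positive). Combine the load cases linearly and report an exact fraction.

Load 1 — triangular load w₀=16 kN/m (0→w₀ over full span):
  M_1 = w₀Lx/6 - w₀x³/(6L) = 16·10·(15/2)/6 - 16·(15/2)³/(6·10) = 175/2 kN·m
Load 2 — applied couple M₀=3 kN·m at a=5/2 m (b=L-a=15/2):
  M_2 = M₀x/L - M₀  [x>a] = 3·(15/2)/10 - 3 = -3/4 kN·m
Load 3 — point force P=2 kN at a=20/3 m (b=L-a=10/3):
  M_3 = Pa(L-x)/L  [x>a] = 2·(20/3)·(10-(15/2))/10 = 10/3 kN·m
Superposition: M = Σ M_i = 1081/12 kN·m ≈ 90.083333 kN·m

M(15/2) = 1081/12 kN·m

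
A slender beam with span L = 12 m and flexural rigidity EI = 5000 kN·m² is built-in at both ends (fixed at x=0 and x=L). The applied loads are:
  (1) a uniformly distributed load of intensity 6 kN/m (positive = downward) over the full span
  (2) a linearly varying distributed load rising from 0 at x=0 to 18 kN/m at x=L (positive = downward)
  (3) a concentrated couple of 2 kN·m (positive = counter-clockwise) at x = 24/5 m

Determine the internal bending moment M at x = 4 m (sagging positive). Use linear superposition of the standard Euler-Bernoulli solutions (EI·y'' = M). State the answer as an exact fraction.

M(4) = 1298/25 kN·m

Load 1 — uniform load w=6 kN/m over full span:
  M_1 = wLx/2 - wL²/12 - wx²/2 = 6·12·4/2 - 6·12²/12 - 6·4²/2 = 24 kN·m
Load 2 — triangular load w₀=18 kN/m (0→w₀ over full span):
  M_2 = 3w₀Lx/20 - w₀L²/30 - w₀x³/(6L) = 3·18·12·4/20 - 18·12²/30 - 18·4³/(6·12) = 136/5 kN·m
Load 3 — applied couple M₀=2 kN·m at a=24/5 m (b=L-a=36/5):
  M_3 = R_Ax - M_A  [x≤a] with R_A=6/25, M_A=6/25 = (6/25)·4 - (6/25) = 18/25 kN·m
Superposition: M = Σ M_i = 1298/25 kN·m ≈ 51.920000 kN·m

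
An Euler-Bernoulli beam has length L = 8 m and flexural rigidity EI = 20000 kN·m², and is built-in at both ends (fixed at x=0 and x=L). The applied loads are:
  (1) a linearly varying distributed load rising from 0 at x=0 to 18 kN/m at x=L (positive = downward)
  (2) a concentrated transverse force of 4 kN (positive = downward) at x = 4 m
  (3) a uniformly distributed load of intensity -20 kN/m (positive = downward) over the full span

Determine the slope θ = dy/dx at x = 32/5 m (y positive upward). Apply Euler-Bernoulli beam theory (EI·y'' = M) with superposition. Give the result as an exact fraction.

θ(32/5) = -757/390625 rad

Load 1 — triangular load w₀=18 kN/m (0→w₀ over full span):
  θ_1 = -w₀(2x(L-x)(L-2x)(x+2L)+x²(L-x)²)/(120LEI) = -18·(2·(32/5)·(8-(32/5))·(8-2·(32/5))·((32/5)+2·8)+(32/5)²·(8-(32/5))²)/(120·8·20000) = 768/390625 rad
Load 2 — point force P=4 kN at a=4 m (b=L-a=4):
  θ_2 = Pa²(L-x)(2bL-(3b+a)(L-x))/(2L³EI)  [x>a] = 4·4²·(8-(32/5))·(2·4·8-(3·4+4)·(8-(32/5)))/(2·8³·20000) = 3/15625 rad
Load 3 — uniform load w=-20 kN/m over full span:
  θ_3 = -wx(L-x)(L-2x)/(12EI) = -(-20)·(32/5)·(8-(32/5))·(8-2·(32/5))/(12·20000) = -64/15625 rad
Superposition: θ = Σ θ_i = -757/390625 rad ≈ -0.001938 rad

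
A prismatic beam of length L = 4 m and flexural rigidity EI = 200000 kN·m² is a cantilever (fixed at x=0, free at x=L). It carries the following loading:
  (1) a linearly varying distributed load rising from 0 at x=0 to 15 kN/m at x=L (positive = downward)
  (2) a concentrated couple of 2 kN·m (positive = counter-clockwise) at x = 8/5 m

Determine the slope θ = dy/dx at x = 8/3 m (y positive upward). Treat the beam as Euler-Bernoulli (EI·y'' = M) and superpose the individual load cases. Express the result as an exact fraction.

θ(8/3) = -2819/5062500 rad

Load 1 — triangular load w₀=15 kN/m (0→w₀ over full span):
  θ_1 = (w₀Lx²/4-w₀L²x/3-w₀x⁴/(24L))/EI = (15·4·(8/3)²/4-15·4²·(8/3)/3-15·(8/3)⁴/(24·4))/200000 = -29/50625 rad
Load 2 — applied couple M₀=2 kN·m at a=8/5 m (b=L-a=12/5):
  θ_2 = M₀a/EI  [x>a] = 2·(8/5)/200000 = 1/62500 rad
Superposition: θ = Σ θ_i = -2819/5062500 rad ≈ -0.000557 rad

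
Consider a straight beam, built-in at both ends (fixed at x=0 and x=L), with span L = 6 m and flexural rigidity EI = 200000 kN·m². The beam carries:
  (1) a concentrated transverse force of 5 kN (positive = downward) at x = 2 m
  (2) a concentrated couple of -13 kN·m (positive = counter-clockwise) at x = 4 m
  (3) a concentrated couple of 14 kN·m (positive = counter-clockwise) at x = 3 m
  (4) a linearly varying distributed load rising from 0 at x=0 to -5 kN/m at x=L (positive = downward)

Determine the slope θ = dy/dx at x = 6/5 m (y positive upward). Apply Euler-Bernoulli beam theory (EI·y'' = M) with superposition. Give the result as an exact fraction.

θ(6/5) = 263/18750000 rad

Load 1 — point force P=5 kN at a=2 m (b=L-a=4):
  θ_1 = -Pb²x(2aL-(3a+b)x)/(2L³EI)  [x≤a] = -5·4²·(6/5)·(2·2·6-(3·2+4)·(6/5))/(2·6³·200000) = -1/75000 rad
Load 2 — applied couple M₀=-13 kN·m at a=4 m (b=L-a=2):
  θ_2 = (R_Ax²/2 - M_Ax)/EI  [x≤a] with R_A=-26/9, M_A=-13/3 = ((-26/9)·(6/5)²/2 - (-13/3)·(6/5))/200000 = 39/2500000 rad
Load 3 — applied couple M₀=14 kN·m at a=3 m (b=L-a=3):
  θ_3 = (R_Ax²/2 - M_Ax)/EI  [x≤a] with R_A=7/2, M_A=7/2 = ((7/2)·(6/5)²/2 - (7/2)·(6/5))/200000 = -21/2500000 rad
Load 4 — triangular load w₀=-5 kN/m (0→w₀ over full span):
  θ_4 = -w₀(2x(L-x)(L-2x)(x+2L)+x²(L-x)²)/(120LEI) = -(-5)·(2·(6/5)·(6-(6/5))·(6-2·(6/5))·((6/5)+2·6)+(6/5)²·(6-(6/5))²)/(120·6·200000) = 63/3125000 rad
Superposition: θ = Σ θ_i = 263/18750000 rad ≈ 0.000014 rad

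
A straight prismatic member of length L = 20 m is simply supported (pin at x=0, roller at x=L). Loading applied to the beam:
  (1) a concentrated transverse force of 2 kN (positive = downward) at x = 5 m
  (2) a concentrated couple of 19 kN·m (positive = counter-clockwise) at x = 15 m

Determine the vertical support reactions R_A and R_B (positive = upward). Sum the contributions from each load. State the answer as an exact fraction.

Load 1 — point force P=2 kN at a=5 m (b=L-a=15):
  R_A = Pb/L = 2·15/20 = 3/2 kN
  R_B = Pa/L = 2·5/20 = 1/2 kN
Load 2 — applied couple M₀=19 kN·m at a=15 m (b=L-a=5):
  R_A = M₀/L = 19/20 kN
  R_B = -M₀/L = -19/20 kN
Superposition: R_A = 49/20 kN, R_B = -9/20 kN

R_A = 49/20 kN, R_B = -9/20 kN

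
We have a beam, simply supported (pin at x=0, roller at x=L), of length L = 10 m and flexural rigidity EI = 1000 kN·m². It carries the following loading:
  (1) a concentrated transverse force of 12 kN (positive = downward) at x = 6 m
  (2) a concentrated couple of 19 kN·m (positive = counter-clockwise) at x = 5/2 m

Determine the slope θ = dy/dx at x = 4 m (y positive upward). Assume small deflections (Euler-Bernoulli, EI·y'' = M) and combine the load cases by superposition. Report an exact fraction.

θ(4) = -4879/240000 rad

Load 1 — point force P=12 kN at a=6 m (b=L-a=4):
  θ_1 = -Pb(L²-b²-3x²)/(6LEI)  [x≤a] = -12·4·(10²-4²-3·4²)/(6·10·1000) = -18/625 rad
Load 2 — applied couple M₀=19 kN·m at a=5/2 m (b=L-a=15/2):
  θ_2 = (M₀x²/(2L)-M₀(x-a)+C₁)/EI  [x>a] with C₁=M₀(3b²-L²)/(6L)=1045/48 = (19·4²/(2·10)-19·(4-(5/2))+(1045/48))/1000 = 2033/240000 rad
Superposition: θ = Σ θ_i = -4879/240000 rad ≈ -0.020329 rad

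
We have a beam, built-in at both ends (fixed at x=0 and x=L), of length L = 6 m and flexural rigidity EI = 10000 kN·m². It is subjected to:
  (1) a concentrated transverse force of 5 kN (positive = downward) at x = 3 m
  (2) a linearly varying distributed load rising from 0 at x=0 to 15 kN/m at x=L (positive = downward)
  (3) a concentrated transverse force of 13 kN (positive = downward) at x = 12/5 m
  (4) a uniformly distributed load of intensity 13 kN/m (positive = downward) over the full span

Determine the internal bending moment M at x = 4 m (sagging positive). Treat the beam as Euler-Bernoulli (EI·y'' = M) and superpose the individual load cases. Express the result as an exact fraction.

Load 1 — point force P=5 kN at a=3 m (b=L-a=3):
  M_1 = Pa²(a+3b)(L-x)/L³ - Pa²b/L²  [x>a] = 5·3²·(3+3·3)·(6-4)/6³ - 5·3²·3/6² = 5/4 kN·m
Load 2 — triangular load w₀=15 kN/m (0→w₀ over full span):
  M_2 = 3w₀Lx/20 - w₀L²/30 - w₀x³/(6L) = 3·15·6·4/20 - 15·6²/30 - 15·4³/(6·6) = 28/3 kN·m
Load 3 — point force P=13 kN at a=12/5 m (b=L-a=18/5):
  M_3 = Pa²(a+3b)(L-x)/L³ - Pa²b/L²  [x>a] = 13·(12/5)²·((12/5)+3·(18/5))·(6-4)/6³ - 13·(12/5)²·(18/5)/6² = 208/125 kN·m
Load 4 — uniform load w=13 kN/m over full span:
  M_4 = wLx/2 - wL²/12 - wx²/2 = 13·6·4/2 - 13·6²/12 - 13·4²/2 = 13 kN·m
Superposition: M = Σ M_i = 37871/1500 kN·m ≈ 25.247333 kN·m

M(4) = 37871/1500 kN·m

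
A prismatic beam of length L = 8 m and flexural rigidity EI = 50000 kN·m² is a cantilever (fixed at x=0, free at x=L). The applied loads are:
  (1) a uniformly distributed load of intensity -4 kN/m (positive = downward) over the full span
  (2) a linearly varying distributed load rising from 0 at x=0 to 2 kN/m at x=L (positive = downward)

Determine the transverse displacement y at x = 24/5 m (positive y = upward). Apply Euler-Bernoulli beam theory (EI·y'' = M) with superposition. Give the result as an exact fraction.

Load 1 — uniform load w=-4 kN/m over full span:
  y_1 = -wx²(x²-4Lx+6L²)/(24EI) = -(-4)·(24/5)²·((24/5)²-4·8·(24/5)+6·8²)/(24·50000) = 38016/1953125 m
Load 2 — triangular load w₀=2 kN/m (0→w₀ over full span):
  y_2 = (w₀Lx³/12-w₀L²x²/6-w₀x⁵/(120L))/EI = (2·8·(24/5)³/12-2·8²·(24/5)²/6-2·(24/5)⁵/(120·8))/50000 = -341184/48828125 m
Superposition: y = Σ y_i = 609216/48828125 m ≈ 0.012477 m

y(24/5) = 609216/48828125 m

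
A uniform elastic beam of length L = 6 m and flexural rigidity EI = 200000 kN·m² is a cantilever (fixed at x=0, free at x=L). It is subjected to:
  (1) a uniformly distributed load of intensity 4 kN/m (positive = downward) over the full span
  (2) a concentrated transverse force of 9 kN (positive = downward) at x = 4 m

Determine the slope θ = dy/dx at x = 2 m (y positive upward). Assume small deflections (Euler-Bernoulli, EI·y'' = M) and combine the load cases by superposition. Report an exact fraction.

θ(2) = -233/300000 rad

Load 1 — uniform load w=4 kN/m over full span:
  θ_1 = -wx(x²-3Lx+3L²)/(6EI) = -4·2·(2²-3·6·2+3·6²)/(6·200000) = -19/37500 rad
Load 2 — point force P=9 kN at a=4 m (b=L-a=2):
  θ_2 = -Px(2a-x)/(2EI)  [x≤a] = -9·2·(2·4-2)/(2·200000) = -27/100000 rad
Superposition: θ = Σ θ_i = -233/300000 rad ≈ -0.000777 rad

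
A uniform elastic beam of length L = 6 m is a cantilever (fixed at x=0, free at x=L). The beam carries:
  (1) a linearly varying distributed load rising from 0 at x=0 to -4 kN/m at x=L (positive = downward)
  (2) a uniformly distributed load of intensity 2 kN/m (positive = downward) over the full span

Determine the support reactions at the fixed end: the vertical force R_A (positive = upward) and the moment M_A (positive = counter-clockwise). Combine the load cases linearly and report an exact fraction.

Load 1 — triangular load w₀=-4 kN/m (0→w₀ over full span):
  R_A = w₀L/2 = (-4)·6/2 = -12 kN
  M_A = w₀L²/3 = (-4)·6²/3 = -48 kN·m
Load 2 — uniform load w=2 kN/m over full span:
  R_A = wL = 2·6 = 12 kN
  M_A = wL²/2 = 2·6²/2 = 36 kN·m
Superposition: R_A = 0 kN, M_A = -12 kN·m

R_A = 0 kN, M_A = -12 kN·m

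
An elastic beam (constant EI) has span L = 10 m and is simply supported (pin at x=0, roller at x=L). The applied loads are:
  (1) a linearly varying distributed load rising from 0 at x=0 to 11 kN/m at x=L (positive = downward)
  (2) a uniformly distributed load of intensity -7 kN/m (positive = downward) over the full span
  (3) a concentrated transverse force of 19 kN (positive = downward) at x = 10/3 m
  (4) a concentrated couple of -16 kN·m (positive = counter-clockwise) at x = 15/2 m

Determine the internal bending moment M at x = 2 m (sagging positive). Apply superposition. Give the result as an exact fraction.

Load 1 — triangular load w₀=11 kN/m (0→w₀ over full span):
  M_1 = w₀Lx/6 - w₀x³/(6L) = 11·10·2/6 - 11·2³/(6·10) = 176/5 kN·m
Load 2 — uniform load w=-7 kN/m over full span:
  M_2 = wx(L-x)/2 = (-7)·2·(10-2)/2 = -56 kN·m
Load 3 — point force P=19 kN at a=10/3 m (b=L-a=20/3):
  M_3 = Pbx/L  [x≤a] = 19·(20/3)·2/10 = 76/3 kN·m
Load 4 — applied couple M₀=-16 kN·m at a=15/2 m (b=L-a=5/2):
  M_4 = M₀x/L  [x≤a] = (-16)·2/10 = -16/5 kN·m
Superposition: M = Σ M_i = 4/3 kN·m ≈ 1.333333 kN·m

M(2) = 4/3 kN·m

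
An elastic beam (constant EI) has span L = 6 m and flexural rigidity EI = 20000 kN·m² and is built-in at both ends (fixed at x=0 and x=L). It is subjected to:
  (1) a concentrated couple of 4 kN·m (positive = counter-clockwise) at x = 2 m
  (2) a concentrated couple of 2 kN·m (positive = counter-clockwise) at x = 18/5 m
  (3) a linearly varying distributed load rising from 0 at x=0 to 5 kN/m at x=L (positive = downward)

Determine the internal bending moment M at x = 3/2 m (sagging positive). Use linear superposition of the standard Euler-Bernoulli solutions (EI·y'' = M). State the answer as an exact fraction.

Load 1 — applied couple M₀=4 kN·m at a=2 m (b=L-a=4):
  M_1 = R_Ax - M_A  [x≤a] with R_A=8/9, M_A=0 = (8/9)·(3/2) - 0 = 4/3 kN·m
Load 2 — applied couple M₀=2 kN·m at a=18/5 m (b=L-a=12/5):
  M_2 = R_Ax - M_A  [x≤a] with R_A=12/25, M_A=16/25 = (12/25)·(3/2) - (16/25) = 2/25 kN·m
Load 3 — triangular load w₀=5 kN/m (0→w₀ over full span):
  M_3 = 3w₀Lx/20 - w₀L²/30 - w₀x³/(6L) = 3·5·6·(3/2)/20 - 5·6²/30 - 5·(3/2)³/(6·6) = 9/32 kN·m
Superposition: M = Σ M_i = 4067/2400 kN·m ≈ 1.694583 kN·m

M(3/2) = 4067/2400 kN·m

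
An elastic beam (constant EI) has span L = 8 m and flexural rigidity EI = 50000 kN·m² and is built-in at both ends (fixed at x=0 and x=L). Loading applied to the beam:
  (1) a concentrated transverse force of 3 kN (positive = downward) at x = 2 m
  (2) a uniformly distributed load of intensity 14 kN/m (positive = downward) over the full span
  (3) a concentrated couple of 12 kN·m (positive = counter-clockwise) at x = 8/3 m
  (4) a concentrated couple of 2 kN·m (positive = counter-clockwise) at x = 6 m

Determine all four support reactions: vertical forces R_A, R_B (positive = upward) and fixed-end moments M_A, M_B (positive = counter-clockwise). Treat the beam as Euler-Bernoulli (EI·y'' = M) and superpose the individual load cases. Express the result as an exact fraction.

R_A = 973/16 kN, M_A = 236/3 kN·m, R_B = 867/16 kN, M_B = -433/6 kN·m

Load 1 — point force P=3 kN at a=2 m (b=L-a=6):
  R_A = Pb²(3a+b)/L³ = 3·6²·(3·2+6)/8³ = 81/32 kN
  M_A = Pab²/L² = 3·2·6²/8² = 27/8 kN·m
  R_B = Pa²(a+3b)/L³ = 3·2²·(2+3·6)/8³ = 15/32 kN
  M_B = -Pa²b/L² = -3·2²·6/8² = -9/8 kN·m
Load 2 — uniform load w=14 kN/m over full span:
  R_A = wL/2 = 14·8/2 = 56 kN
  M_A = wL²/12 = 14·8²/12 = 224/3 kN·m
  R_B = wL/2 = 14·8/2 = 56 kN
  M_B = -wL²/12 = -14·8²/12 = -224/3 kN·m
Load 3 — applied couple M₀=12 kN·m at a=8/3 m (b=L-a=16/3):
  R_A = 6M₀ab/L³ = 6·12·(8/3)·(16/3)/8³ = 2 kN
  M_A = M₀b(2a-b)/L² = 12·(16/3)·(2·(8/3)-(16/3))/8² = 0 kN·m
  R_B = -6M₀ab/L³ = -6·12·(8/3)·(16/3)/8³ = -2 kN
  M_B = M₀a(2b-a)/L² = 12·(8/3)·(2·(16/3)-(8/3))/8² = 4 kN·m
Load 4 — applied couple M₀=2 kN·m at a=6 m (b=L-a=2):
  R_A = 6M₀ab/L³ = 6·2·6·2/8³ = 9/32 kN
  M_A = M₀b(2a-b)/L² = 2·2·(2·6-2)/8² = 5/8 kN·m
  R_B = -6M₀ab/L³ = -6·2·6·2/8³ = -9/32 kN
  M_B = M₀a(2b-a)/L² = 2·6·(2·2-6)/8² = -3/8 kN·m
Superposition: R_A = 973/16 kN, M_A = 236/3 kN·m, R_B = 867/16 kN, M_B = -433/6 kN·m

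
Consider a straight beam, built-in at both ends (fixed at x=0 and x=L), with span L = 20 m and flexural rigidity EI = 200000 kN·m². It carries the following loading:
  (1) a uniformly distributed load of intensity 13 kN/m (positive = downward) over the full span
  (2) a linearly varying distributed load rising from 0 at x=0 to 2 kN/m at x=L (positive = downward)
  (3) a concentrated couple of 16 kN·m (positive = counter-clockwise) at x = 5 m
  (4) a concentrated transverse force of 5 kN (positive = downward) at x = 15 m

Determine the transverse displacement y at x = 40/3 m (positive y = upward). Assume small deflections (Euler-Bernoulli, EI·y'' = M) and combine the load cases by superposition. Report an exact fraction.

Load 1 — uniform load w=13 kN/m over full span:
  y_1 = -wx²(L-x)²/(24EI) = -13·(40/3)²·(20-(40/3))²/(24·200000) = -26/1215 m
Load 2 — triangular load w₀=2 kN/m (0→w₀ over full span):
  y_2 = -w₀x²(L-x)²(x+2L)/(120LEI) = -2·(40/3)²·(20-(40/3))²·((40/3)+2·20)/(120·20·200000) = -32/18225 m
Load 3 — applied couple M₀=16 kN·m at a=5 m (b=L-a=15):
  y_3 = (R_Ax³/6 - M_Ax²/2 - M₀(x-a)²/2)/EI  [x>a] with R_A=9/10, M_A=-3 = ((9/10)·(40/3)³/6 - (-3)·(40/3)²/2 - 16·((40/3)-5)²/2)/200000 = 1/3000 m
Load 4 — point force P=5 kN at a=15 m (b=L-a=5):
  y_4 = -Pb²x²(3aL-(3a+b)x)/(6L³EI)  [x≤a] = -5·5²·(40/3)²·(3·15·20-(3·15+5)·(40/3))/(6·20³·200000) = -7/12960 m
Superposition: y = Σ y_i = -68123/2916000 m ≈ -0.023362 m

y(40/3) = -68123/2916000 m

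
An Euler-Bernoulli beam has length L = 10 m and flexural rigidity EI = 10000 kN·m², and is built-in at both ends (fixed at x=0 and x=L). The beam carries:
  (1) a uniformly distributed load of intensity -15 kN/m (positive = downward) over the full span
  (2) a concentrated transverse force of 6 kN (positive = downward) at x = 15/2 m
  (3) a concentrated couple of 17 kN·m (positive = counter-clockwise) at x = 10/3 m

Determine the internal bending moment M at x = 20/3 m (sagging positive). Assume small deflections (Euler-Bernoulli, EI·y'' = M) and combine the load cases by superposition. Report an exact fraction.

Load 1 — uniform load w=-15 kN/m over full span:
  M_1 = wLx/2 - wL²/12 - wx²/2 = (-15)·10·(20/3)/2 - (-15)·10²/12 - (-15)·(20/3)²/2 = -125/3 kN·m
Load 2 — point force P=6 kN at a=15/2 m (b=L-a=5/2):
  M_2 = Pb²(3a+b)x/L³ - Pab²/L²  [x≤a] = 6·(5/2)²·(3·(15/2)+(5/2))·(20/3)/10³ - 6·(15/2)·(5/2)²/10² = 55/16 kN·m
Load 3 — applied couple M₀=17 kN·m at a=10/3 m (b=L-a=20/3):
  M_3 = R_Ax - M_A - M₀  [x>a] with R_A=34/15, M_A=0 = (34/15)·(20/3) - 0 - 17 = -17/9 kN·m
Superposition: M = Σ M_i = -5777/144 kN·m ≈ -40.118056 kN·m

M(20/3) = -5777/144 kN·m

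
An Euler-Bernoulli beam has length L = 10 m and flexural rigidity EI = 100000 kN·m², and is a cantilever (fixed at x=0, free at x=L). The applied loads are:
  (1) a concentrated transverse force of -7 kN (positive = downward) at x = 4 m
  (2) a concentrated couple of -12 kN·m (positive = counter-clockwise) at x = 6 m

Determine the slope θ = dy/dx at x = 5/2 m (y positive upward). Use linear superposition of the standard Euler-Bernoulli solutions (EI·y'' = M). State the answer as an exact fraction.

θ(5/2) = 29/160000 rad

Load 1 — point force P=-7 kN at a=4 m (b=L-a=6):
  θ_1 = -Px(2a-x)/(2EI)  [x≤a] = -(-7)·(5/2)·(2·4-(5/2))/(2·100000) = 77/160000 rad
Load 2 — applied couple M₀=-12 kN·m at a=6 m (b=L-a=4):
  θ_2 = M₀x/EI  [x≤a] = (-12)·(5/2)/100000 = -3/10000 rad
Superposition: θ = Σ θ_i = 29/160000 rad ≈ 0.000181 rad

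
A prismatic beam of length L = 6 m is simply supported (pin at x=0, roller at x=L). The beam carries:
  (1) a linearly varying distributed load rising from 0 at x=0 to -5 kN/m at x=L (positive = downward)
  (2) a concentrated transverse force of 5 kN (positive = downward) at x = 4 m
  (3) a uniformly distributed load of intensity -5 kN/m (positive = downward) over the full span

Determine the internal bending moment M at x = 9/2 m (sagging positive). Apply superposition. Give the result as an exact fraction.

M(9/2) = -695/32 kN·m

Load 1 — triangular load w₀=-5 kN/m (0→w₀ over full span):
  M_1 = w₀Lx/6 - w₀x³/(6L) = (-5)·6·(9/2)/6 - (-5)·(9/2)³/(6·6) = -315/32 kN·m
Load 2 — point force P=5 kN at a=4 m (b=L-a=2):
  M_2 = Pa(L-x)/L  [x>a] = 5·4·(6-(9/2))/6 = 5 kN·m
Load 3 — uniform load w=-5 kN/m over full span:
  M_3 = wx(L-x)/2 = (-5)·(9/2)·(6-(9/2))/2 = -135/8 kN·m
Superposition: M = Σ M_i = -695/32 kN·m ≈ -21.718750 kN·m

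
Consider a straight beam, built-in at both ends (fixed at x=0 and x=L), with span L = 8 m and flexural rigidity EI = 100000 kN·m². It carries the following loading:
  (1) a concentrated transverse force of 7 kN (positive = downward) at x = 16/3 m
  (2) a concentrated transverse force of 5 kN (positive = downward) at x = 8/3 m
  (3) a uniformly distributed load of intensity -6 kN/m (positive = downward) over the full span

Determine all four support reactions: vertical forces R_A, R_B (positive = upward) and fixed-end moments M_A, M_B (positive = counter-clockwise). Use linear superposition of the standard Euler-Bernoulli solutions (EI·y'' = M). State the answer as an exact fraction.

R_A = -499/27 kN, M_A = -592/27 kN·m, R_B = -473/27 kN, M_B = 560/27 kN·m

Load 1 — point force P=7 kN at a=16/3 m (b=L-a=8/3):
  R_A = Pb²(3a+b)/L³ = 7·(8/3)²·(3·(16/3)+(8/3))/8³ = 49/27 kN
  M_A = Pab²/L² = 7·(16/3)·(8/3)²/8² = 112/27 kN·m
  R_B = Pa²(a+3b)/L³ = 7·(16/3)²·((16/3)+3·(8/3))/8³ = 140/27 kN
  M_B = -Pa²b/L² = -7·(16/3)²·(8/3)/8² = -224/27 kN·m
Load 2 — point force P=5 kN at a=8/3 m (b=L-a=16/3):
  R_A = Pb²(3a+b)/L³ = 5·(16/3)²·(3·(8/3)+(16/3))/8³ = 100/27 kN
  M_A = Pab²/L² = 5·(8/3)·(16/3)²/8² = 160/27 kN·m
  R_B = Pa²(a+3b)/L³ = 5·(8/3)²·((8/3)+3·(16/3))/8³ = 35/27 kN
  M_B = -Pa²b/L² = -5·(8/3)²·(16/3)/8² = -80/27 kN·m
Load 3 — uniform load w=-6 kN/m over full span:
  R_A = wL/2 = (-6)·8/2 = -24 kN
  M_A = wL²/12 = (-6)·8²/12 = -32 kN·m
  R_B = wL/2 = (-6)·8/2 = -24 kN
  M_B = -wL²/12 = -(-6)·8²/12 = 32 kN·m
Superposition: R_A = -499/27 kN, M_A = -592/27 kN·m, R_B = -473/27 kN, M_B = 560/27 kN·m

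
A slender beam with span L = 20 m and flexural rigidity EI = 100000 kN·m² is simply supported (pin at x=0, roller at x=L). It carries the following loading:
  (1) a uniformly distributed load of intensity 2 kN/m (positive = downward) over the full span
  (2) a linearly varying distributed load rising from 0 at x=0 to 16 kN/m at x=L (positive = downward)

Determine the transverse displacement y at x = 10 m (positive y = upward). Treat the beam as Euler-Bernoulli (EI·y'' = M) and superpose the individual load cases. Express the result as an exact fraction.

y(10) = -5/24 m

Load 1 — uniform load w=2 kN/m over full span:
  y_1 = -wx(L³-2Lx²+x³)/(24EI) = -2·10·(20³-2·20·10²+10³)/(24·100000) = -1/24 m
Load 2 — triangular load w₀=16 kN/m (0→w₀ over full span):
  y_2 = -w₀x(7L⁴-10L²x²+3x⁴)/(360LEI) = -16·10·(7·20⁴-10·20²·10²+3·10⁴)/(360·20·100000) = -1/6 m
Superposition: y = Σ y_i = -5/24 m ≈ -0.208333 m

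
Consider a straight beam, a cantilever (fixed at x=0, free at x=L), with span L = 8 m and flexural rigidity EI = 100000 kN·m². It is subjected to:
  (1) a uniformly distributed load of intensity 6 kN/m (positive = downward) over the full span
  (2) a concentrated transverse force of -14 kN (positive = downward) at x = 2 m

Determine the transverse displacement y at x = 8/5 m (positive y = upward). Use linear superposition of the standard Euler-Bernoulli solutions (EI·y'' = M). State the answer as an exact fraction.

y(8/5) = -11036/5859375 m

Load 1 — uniform load w=6 kN/m over full span:
  y_1 = -wx²(x²-4Lx+6L²)/(24EI) = -6·(8/5)²·((8/5)²-4·8·(8/5)+6·8²)/(24·100000) = -4192/1953125 m
Load 2 — point force P=-14 kN at a=2 m (b=L-a=6):
  y_2 = -Px²(3a-x)/(6EI)  [x≤a] = -(-14)·(8/5)²·(3·2-(8/5))/(6·100000) = 308/1171875 m
Superposition: y = Σ y_i = -11036/5859375 m ≈ -0.001883 m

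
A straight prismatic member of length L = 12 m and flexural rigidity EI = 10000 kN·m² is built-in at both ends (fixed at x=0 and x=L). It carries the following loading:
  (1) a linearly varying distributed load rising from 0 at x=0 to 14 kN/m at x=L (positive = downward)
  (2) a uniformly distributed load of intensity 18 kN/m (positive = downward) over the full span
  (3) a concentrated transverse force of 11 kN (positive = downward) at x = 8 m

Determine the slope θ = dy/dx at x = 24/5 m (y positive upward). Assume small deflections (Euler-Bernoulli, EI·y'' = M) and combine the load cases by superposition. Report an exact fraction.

Load 1 — triangular load w₀=14 kN/m (0→w₀ over full span):
  θ_1 = -w₀(2x(L-x)(L-2x)(x+2L)+x²(L-x)²)/(120LEI) = -14·(2·(24/5)·(12-(24/5))·(12-2·(24/5))·((24/5)+2·12)+(24/5)²·(12-(24/5))²)/(120·12·10000) = -2268/390625 rad
Load 2 — uniform load w=18 kN/m over full span:
  θ_2 = -wx(L-x)(L-2x)/(12EI) = -18·(24/5)·(12-(24/5))·(12-2·(24/5))/(12·10000) = -972/78125 rad
Load 3 — point force P=11 kN at a=8 m (b=L-a=4):
  θ_3 = -Pb²x(2aL-(3a+b)x)/(2L³EI)  [x≤a] = -11·4²·(24/5)·(2·8·12-(3·8+4)·(24/5))/(2·12³·10000) = -22/15625 rad
Superposition: θ = Σ θ_i = -7678/390625 rad ≈ -0.019656 rad

θ(24/5) = -7678/390625 rad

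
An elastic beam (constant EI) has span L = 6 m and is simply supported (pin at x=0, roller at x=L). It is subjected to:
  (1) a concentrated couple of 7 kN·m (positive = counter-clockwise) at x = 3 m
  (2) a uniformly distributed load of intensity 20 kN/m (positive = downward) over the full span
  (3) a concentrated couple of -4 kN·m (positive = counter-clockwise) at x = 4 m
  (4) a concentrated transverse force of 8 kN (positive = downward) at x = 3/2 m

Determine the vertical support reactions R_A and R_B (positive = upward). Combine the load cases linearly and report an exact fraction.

R_A = 133/2 kN, R_B = 123/2 kN

Load 1 — applied couple M₀=7 kN·m at a=3 m (b=L-a=3):
  R_A = M₀/L = 7/6 kN
  R_B = -M₀/L = -7/6 kN
Load 2 — uniform load w=20 kN/m over full span:
  R_A = wL/2 = 20·6/2 = 60 kN
  R_B = wL/2 = 20·6/2 = 60 kN
Load 3 — applied couple M₀=-4 kN·m at a=4 m (b=L-a=2):
  R_A = M₀/L = (-4)/6 = -2/3 kN
  R_B = -M₀/L = -(-4)/6 = 2/3 kN
Load 4 — point force P=8 kN at a=3/2 m (b=L-a=9/2):
  R_A = Pb/L = 8·(9/2)/6 = 6 kN
  R_B = Pa/L = 8·(3/2)/6 = 2 kN
Superposition: R_A = 133/2 kN, R_B = 123/2 kN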